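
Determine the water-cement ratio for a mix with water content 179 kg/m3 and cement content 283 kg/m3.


w/c = water / cement
w/c = 179 / 283 = 0.633

0.633


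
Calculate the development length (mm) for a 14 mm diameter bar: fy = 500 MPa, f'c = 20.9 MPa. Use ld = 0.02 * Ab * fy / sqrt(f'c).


Ab = pi * 14^2 / 4 = 153.938 mm2
ld = 0.02 * 153.938 * 500 / sqrt(20.9)
= 336.7 mm

336.7


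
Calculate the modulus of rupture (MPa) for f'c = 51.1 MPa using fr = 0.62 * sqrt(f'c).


fr = 0.62 * sqrt(51.1)
= 4.432 MPa

4.432


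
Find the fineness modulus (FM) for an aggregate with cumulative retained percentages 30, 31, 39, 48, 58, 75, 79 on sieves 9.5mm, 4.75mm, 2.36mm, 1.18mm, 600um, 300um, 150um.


FM = sum(cumulative % retained) / 100
= 360 / 100
= 3.6

3.6


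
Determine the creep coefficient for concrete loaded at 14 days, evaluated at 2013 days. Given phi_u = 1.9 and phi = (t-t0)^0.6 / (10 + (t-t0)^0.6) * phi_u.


dt = 2013 - 14 = 1999
phi = 1999^0.6 / (10 + 1999^0.6) * 1.9
= 1.72

1.72


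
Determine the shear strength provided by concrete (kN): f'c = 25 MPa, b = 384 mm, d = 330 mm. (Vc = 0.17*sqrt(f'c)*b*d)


Vc = 0.17 * sqrt(25) * 384 * 330 / 1000
= 107.71 kN

107.71


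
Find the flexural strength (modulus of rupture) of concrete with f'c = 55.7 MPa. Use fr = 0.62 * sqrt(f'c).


fr = 0.62 * sqrt(55.7)
= 4.627 MPa

4.627


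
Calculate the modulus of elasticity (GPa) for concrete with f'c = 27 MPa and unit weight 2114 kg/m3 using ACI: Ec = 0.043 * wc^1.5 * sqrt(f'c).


Ec = 0.043 * 2114^1.5 * sqrt(27) / 1000
= 21.72 GPa

21.72


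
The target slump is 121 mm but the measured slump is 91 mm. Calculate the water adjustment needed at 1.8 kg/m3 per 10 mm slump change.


Difference = 121 - 91 = 30 mm
Water adjustment = 30 * 1.8 / 10 = 5.4 kg/m3

5.4


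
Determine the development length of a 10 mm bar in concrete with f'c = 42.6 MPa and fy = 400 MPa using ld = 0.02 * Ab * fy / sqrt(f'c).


Ab = pi * 10^2 / 4 = 78.54 mm2
ld = 0.02 * 78.54 * 400 / sqrt(42.6)
= 96.3 mm

96.3


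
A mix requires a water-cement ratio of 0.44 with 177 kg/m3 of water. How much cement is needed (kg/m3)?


Cement = water / (w/c)
= 177 / 0.44
= 402.3 kg/m3

402.3


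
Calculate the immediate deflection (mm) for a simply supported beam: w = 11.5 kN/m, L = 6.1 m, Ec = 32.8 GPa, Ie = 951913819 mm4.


Convert: L = 6.1 m = 6100 mm, Ec = 32.8 GPa = 32800 MPa
delta = 5 * 11.5 * 6100^4 / (384 * 32800 * 951913819)
= 6.64 mm

6.64


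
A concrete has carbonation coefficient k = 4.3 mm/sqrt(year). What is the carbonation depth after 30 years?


depth = k * sqrt(t)
= 4.3 * sqrt(30)
= 23.55 mm

23.55


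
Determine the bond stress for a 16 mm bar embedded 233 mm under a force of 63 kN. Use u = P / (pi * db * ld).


u = P / (pi * db * ld)
= 63 * 1000 / (pi * 16 * 233)
= 5.379 MPa

5.379


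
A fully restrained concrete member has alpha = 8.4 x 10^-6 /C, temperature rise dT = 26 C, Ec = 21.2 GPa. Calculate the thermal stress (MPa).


sigma = alpha * dT * Ec
= 8.4e-6 * 26 * 21.2 * 1000
= 4.63 MPa

4.63


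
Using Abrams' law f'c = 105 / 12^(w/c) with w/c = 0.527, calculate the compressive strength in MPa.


f'c = 105 / 12^0.527
= 105 / 3.704
= 28.34 MPa

28.34


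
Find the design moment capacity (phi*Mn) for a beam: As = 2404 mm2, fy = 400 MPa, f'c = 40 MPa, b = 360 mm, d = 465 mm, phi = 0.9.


a = As * fy / (0.85 * f'c * b)
= 2404 * 400 / (0.85 * 40 * 360)
= 78.5621 mm
Mn = As * fy * (d - a/2) / 10^6
= 409.3713 kN-m
phi*Mn = 0.9 * 409.3713 = 368.43 kN-m

368.43


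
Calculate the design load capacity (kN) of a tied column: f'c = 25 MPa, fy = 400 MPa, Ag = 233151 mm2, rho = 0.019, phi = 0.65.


Ast = rho * Ag = 0.019 * 233151 = 4429.869 mm2
phi*Pn = 0.65 * 0.80 * (0.85 * 25 * (233151 - 4429.869) + 400 * 4429.869) / 1000
= 3448.78 kN

3448.78


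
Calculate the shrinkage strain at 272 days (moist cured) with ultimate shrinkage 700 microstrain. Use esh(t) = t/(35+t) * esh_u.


esh(272) = 272 / (35 + 272) * 700
= 272 / 307 * 700
= 620.2 microstrain

620.2


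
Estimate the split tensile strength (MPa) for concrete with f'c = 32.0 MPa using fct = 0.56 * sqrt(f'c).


fct = 0.56 * sqrt(32.0)
= 0.56 * 5.657
= 3.168 MPa

3.168


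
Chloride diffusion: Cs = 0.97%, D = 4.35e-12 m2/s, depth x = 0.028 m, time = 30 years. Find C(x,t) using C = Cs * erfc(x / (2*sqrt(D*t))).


t_seconds = 30 * 365.25 * 24 * 3600 = 946728000.0 s
arg = 0.028 / (2 * sqrt(4.35e-12 * 946728000.0))
= 0.2182
erfc(0.2182) = 0.7577
C = 0.97 * 0.7577 = 0.735%

0.735


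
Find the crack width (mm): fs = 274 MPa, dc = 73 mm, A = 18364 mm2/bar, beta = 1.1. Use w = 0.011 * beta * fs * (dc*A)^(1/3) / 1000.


w = 0.011 * beta * fs * (dc * A)^(1/3) / 1000
= 0.011 * 1.1 * 274 * (73 * 18364)^(1/3) / 1000
= 0.366 mm

0.366


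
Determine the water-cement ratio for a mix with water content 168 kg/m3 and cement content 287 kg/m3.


w/c = water / cement
w/c = 168 / 287 = 0.585

0.585


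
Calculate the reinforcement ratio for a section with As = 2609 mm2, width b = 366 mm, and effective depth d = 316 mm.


rho = As / (b * d)
= 2609 / (366 * 316)
= 0.0226

0.0226


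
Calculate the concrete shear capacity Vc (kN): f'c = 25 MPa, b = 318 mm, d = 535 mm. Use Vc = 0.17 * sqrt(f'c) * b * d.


Vc = 0.17 * sqrt(25) * 318 * 535 / 1000
= 144.61 kN

144.61


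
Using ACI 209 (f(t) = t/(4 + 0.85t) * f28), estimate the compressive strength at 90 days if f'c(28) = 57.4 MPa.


f(90) = 90 / (4 + 0.85 * 90) * 57.4
= 90 / 80.5 * 57.4
= 64.17 MPa

64.17


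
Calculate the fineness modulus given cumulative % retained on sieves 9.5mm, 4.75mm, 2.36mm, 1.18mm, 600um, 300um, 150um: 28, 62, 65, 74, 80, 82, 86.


FM = sum(cumulative % retained) / 100
= 477 / 100
= 4.77

4.77


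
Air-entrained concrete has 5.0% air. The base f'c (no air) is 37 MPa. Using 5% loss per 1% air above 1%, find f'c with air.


Strength loss = (5.0 - 1) * 5 = 20.0%
f'c = 37 * (1 - 20.0/100)
= 29.6 MPa

29.6


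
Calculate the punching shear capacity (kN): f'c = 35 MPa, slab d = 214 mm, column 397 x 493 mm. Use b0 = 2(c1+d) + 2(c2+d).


b0 = 2*(397 + 214) + 2*(493 + 214) = 2636 mm
Vc = 0.33 * sqrt(35) * 2636 * 214 / 1000
= 1101.3 kN

1101.3


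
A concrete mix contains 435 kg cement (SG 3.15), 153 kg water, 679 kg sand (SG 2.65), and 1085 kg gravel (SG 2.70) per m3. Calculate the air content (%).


Vol cement = 435 / (3.15 * 1000) = 0.138095 m3
Vol water = 153 / 1000 = 0.153 m3
Vol sand = 679 / (2.65 * 1000) = 0.256226 m3
Vol gravel = 1085 / (2.70 * 1000) = 0.401852 m3
Total solid + water volume = 0.949174 m3
Air = (1 - 0.949174) * 100 = 5.08%

5.08


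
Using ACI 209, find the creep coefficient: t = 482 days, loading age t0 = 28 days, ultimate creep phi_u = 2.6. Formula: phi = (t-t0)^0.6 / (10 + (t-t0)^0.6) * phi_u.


dt = 482 - 28 = 454
phi = 454^0.6 / (10 + 454^0.6) * 2.6
= 2.072

2.072


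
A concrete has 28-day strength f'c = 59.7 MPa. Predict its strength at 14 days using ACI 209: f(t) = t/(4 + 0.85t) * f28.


f(14) = 14 / (4 + 0.85 * 14) * 59.7
= 14 / 15.9 * 59.7
= 52.57 MPa

52.57


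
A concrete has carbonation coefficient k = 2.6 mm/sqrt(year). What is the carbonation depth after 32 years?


depth = k * sqrt(t)
= 2.6 * sqrt(32)
= 14.71 mm

14.71


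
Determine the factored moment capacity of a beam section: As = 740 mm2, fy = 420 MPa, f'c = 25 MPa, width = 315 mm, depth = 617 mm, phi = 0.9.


a = As * fy / (0.85 * f'c * b)
= 740 * 420 / (0.85 * 25 * 315)
= 46.4314 mm
Mn = As * fy * (d - a/2) / 10^6
= 184.5482 kN-m
phi*Mn = 0.9 * 184.5482 = 166.09 kN-m

166.09


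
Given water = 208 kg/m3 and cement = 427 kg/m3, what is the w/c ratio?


w/c = water / cement
w/c = 208 / 427 = 0.487

0.487


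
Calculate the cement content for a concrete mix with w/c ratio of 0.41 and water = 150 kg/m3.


Cement = water / (w/c)
= 150 / 0.41
= 365.9 kg/m3

365.9


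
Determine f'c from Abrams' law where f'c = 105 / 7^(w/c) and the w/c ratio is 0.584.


f'c = 105 / 7^0.584
= 105 / 3.116
= 33.7 MPa

33.7


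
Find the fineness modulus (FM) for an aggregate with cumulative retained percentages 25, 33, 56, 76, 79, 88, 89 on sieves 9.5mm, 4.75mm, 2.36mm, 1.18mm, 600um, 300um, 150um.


FM = sum(cumulative % retained) / 100
= 446 / 100
= 4.46

4.46


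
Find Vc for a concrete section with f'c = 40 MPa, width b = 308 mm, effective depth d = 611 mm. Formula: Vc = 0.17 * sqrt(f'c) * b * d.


Vc = 0.17 * sqrt(40) * 308 * 611 / 1000
= 202.33 kN

202.33


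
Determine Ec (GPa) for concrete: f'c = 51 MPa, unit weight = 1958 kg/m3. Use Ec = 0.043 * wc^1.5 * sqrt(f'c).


Ec = 0.043 * 1958^1.5 * sqrt(51) / 1000
= 26.61 GPa

26.61


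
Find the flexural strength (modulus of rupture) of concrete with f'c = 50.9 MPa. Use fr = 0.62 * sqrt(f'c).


fr = 0.62 * sqrt(50.9)
= 4.423 MPa

4.423


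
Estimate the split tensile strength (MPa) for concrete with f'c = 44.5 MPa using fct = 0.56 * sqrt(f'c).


fct = 0.56 * sqrt(44.5)
= 0.56 * 6.671
= 3.736 MPa

3.736


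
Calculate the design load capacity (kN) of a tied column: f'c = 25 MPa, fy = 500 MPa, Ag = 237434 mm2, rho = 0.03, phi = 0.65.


Ast = rho * Ag = 0.03 * 237434 = 7123.02 mm2
phi*Pn = 0.65 * 0.80 * (0.85 * 25 * (237434 - 7123.02) + 500 * 7123.02) / 1000
= 4396.92 kN

4396.92


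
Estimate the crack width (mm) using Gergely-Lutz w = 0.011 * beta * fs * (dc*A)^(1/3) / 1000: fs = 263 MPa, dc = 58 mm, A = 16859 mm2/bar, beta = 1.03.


w = 0.011 * beta * fs * (dc * A)^(1/3) / 1000
= 0.011 * 1.03 * 263 * (58 * 16859)^(1/3) / 1000
= 0.296 mm

0.296


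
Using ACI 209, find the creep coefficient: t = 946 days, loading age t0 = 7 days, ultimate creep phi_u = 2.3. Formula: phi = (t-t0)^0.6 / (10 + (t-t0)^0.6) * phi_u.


dt = 946 - 7 = 939
phi = 939^0.6 / (10 + 939^0.6) * 2.3
= 1.975

1.975


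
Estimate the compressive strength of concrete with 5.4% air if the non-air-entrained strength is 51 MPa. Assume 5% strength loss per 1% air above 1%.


Strength loss = (5.4 - 1) * 5 = 22.0%
f'c = 51 * (1 - 22.0/100)
= 39.78 MPa

39.78


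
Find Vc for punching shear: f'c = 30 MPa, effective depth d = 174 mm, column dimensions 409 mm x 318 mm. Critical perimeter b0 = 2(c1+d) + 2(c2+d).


b0 = 2*(409 + 174) + 2*(318 + 174) = 2150 mm
Vc = 0.33 * sqrt(30) * 2150 * 174 / 1000
= 676.18 kN

676.18


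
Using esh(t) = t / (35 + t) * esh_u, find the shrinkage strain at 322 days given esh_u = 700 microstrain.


esh(322) = 322 / (35 + 322) * 700
= 322 / 357 * 700
= 631.4 microstrain

631.4


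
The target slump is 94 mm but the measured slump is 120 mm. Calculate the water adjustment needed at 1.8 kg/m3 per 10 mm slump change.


Difference = 94 - 120 = -26 mm
Water adjustment = -26 * 1.8 / 10 = -4.7 kg/m3

-4.7


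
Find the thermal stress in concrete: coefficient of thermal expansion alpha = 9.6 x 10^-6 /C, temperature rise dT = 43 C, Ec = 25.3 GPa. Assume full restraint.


sigma = alpha * dT * Ec
= 9.6e-6 * 43 * 25.3 * 1000
= 10.444 MPa

10.444


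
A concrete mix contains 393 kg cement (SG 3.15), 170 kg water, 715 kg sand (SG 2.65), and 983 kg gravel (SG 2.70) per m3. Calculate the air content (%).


Vol cement = 393 / (3.15 * 1000) = 0.124762 m3
Vol water = 170 / 1000 = 0.17 m3
Vol sand = 715 / (2.65 * 1000) = 0.269811 m3
Vol gravel = 983 / (2.70 * 1000) = 0.364074 m3
Total solid + water volume = 0.928647 m3
Air = (1 - 0.928647) * 100 = 7.14%

7.14


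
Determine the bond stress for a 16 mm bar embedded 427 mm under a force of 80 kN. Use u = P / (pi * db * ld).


u = P / (pi * db * ld)
= 80 * 1000 / (pi * 16 * 427)
= 3.727 MPa

3.727


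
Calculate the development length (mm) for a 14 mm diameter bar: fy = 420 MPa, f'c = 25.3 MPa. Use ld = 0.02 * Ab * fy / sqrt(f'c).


Ab = pi * 14^2 / 4 = 153.938 mm2
ld = 0.02 * 153.938 * 420 / sqrt(25.3)
= 257.1 mm

257.1


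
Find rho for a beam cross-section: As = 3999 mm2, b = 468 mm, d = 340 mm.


rho = As / (b * d)
= 3999 / (468 * 340)
= 0.0251

0.0251


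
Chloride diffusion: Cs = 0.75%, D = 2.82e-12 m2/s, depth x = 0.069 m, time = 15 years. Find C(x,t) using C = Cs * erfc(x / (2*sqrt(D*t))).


t_seconds = 15 * 365.25 * 24 * 3600 = 473364000.0 s
arg = 0.069 / (2 * sqrt(2.82e-12 * 473364000.0))
= 0.9443
erfc(0.9443) = 0.1817
C = 0.75 * 0.1817 = 0.1363%

0.1363


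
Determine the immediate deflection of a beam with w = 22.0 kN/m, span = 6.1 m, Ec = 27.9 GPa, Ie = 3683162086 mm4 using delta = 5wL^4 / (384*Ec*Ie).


Convert: L = 6.1 m = 6100 mm, Ec = 27.9 GPa = 27900 MPa
delta = 5 * 22.0 * 6100^4 / (384 * 27900 * 3683162086)
= 3.86 mm

3.86


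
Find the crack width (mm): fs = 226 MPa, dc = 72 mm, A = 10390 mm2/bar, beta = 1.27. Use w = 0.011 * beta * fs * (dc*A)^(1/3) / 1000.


w = 0.011 * beta * fs * (dc * A)^(1/3) / 1000
= 0.011 * 1.27 * 226 * (72 * 10390)^(1/3) / 1000
= 0.287 mm

0.287


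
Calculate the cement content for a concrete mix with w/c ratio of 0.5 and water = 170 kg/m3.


Cement = water / (w/c)
= 170 / 0.5
= 340.0 kg/m3

340.0


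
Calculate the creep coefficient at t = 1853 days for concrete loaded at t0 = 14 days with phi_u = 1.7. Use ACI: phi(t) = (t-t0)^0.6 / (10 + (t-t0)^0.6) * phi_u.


dt = 1853 - 14 = 1839
phi = 1839^0.6 / (10 + 1839^0.6) * 1.7
= 1.532

1.532


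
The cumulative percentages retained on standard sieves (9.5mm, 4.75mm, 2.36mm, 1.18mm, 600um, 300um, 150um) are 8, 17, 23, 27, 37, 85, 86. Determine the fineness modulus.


FM = sum(cumulative % retained) / 100
= 283 / 100
= 2.83

2.83


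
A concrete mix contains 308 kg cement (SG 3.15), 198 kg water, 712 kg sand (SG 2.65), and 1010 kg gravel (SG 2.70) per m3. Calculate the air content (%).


Vol cement = 308 / (3.15 * 1000) = 0.097778 m3
Vol water = 198 / 1000 = 0.198 m3
Vol sand = 712 / (2.65 * 1000) = 0.268679 m3
Vol gravel = 1010 / (2.70 * 1000) = 0.374074 m3
Total solid + water volume = 0.938531 m3
Air = (1 - 0.938531) * 100 = 6.15%

6.15


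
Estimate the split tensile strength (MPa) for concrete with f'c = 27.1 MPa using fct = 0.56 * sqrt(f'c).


fct = 0.56 * sqrt(27.1)
= 0.56 * 5.206
= 2.915 MPa

2.915


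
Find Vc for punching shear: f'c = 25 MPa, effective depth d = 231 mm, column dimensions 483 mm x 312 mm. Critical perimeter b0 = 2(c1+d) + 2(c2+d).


b0 = 2*(483 + 231) + 2*(312 + 231) = 2514 mm
Vc = 0.33 * sqrt(25) * 2514 * 231 / 1000
= 958.21 kN

958.21


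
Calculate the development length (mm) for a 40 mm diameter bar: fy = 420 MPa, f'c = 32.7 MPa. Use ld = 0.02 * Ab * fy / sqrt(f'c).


Ab = pi * 40^2 / 4 = 1256.637 mm2
ld = 0.02 * 1256.637 * 420 / sqrt(32.7)
= 1845.9 mm

1845.9


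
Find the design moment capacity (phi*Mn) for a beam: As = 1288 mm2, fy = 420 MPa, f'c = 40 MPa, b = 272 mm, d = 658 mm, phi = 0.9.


a = As * fy / (0.85 * f'c * b)
= 1288 * 420 / (0.85 * 40 * 272)
= 58.4948 mm
Mn = As * fy * (d - a/2) / 10^6
= 340.13 kN-m
phi*Mn = 0.9 * 340.13 = 306.12 kN-m

306.12


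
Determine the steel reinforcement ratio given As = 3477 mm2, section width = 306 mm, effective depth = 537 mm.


rho = As / (b * d)
= 3477 / (306 * 537)
= 0.0212

0.0212


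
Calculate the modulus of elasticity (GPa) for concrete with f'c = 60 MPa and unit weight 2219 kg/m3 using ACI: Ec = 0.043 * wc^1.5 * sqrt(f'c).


Ec = 0.043 * 2219^1.5 * sqrt(60) / 1000
= 34.82 GPa

34.82


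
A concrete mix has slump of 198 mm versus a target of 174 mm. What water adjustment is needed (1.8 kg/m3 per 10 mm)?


Difference = 174 - 198 = -24 mm
Water adjustment = -24 * 1.8 / 10 = -4.3 kg/m3

-4.3


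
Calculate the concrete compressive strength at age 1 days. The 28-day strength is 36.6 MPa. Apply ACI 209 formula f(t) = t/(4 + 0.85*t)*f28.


f(1) = 1 / (4 + 0.85 * 1) * 36.6
= 1 / 4.85 * 36.6
= 7.55 MPa

7.55


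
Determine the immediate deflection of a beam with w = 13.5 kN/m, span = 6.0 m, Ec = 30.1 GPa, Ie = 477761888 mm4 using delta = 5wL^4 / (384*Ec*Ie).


Convert: L = 6.0 m = 6000 mm, Ec = 30.1 GPa = 30100 MPa
delta = 5 * 13.5 * 6000^4 / (384 * 30100 * 477761888)
= 15.84 mm

15.84


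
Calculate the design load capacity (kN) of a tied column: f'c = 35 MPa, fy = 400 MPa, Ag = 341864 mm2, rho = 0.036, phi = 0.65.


Ast = rho * Ag = 0.036 * 341864 = 12307.104 mm2
phi*Pn = 0.65 * 0.80 * (0.85 * 35 * (341864 - 12307.104) + 400 * 12307.104) / 1000
= 7658.12 kN

7658.12


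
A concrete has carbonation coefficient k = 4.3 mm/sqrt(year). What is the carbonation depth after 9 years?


depth = k * sqrt(t)
= 4.3 * sqrt(9)
= 12.9 mm

12.9


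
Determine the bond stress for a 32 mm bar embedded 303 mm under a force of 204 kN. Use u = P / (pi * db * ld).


u = P / (pi * db * ld)
= 204 * 1000 / (pi * 32 * 303)
= 6.697 MPa

6.697


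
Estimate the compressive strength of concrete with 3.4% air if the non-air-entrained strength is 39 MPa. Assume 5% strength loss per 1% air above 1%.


Strength loss = (3.4 - 1) * 5 = 12.0%
f'c = 39 * (1 - 12.0/100)
= 34.32 MPa

34.32


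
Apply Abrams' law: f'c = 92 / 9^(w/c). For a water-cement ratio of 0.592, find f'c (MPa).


f'c = 92 / 9^0.592
= 92 / 3.672
= 25.05 MPa

25.05


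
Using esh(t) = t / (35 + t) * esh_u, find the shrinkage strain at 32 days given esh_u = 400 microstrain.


esh(32) = 32 / (35 + 32) * 400
= 32 / 67 * 400
= 191.0 microstrain

191.0


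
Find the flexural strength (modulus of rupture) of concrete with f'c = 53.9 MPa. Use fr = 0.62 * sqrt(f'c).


fr = 0.62 * sqrt(53.9)
= 4.552 MPa

4.552


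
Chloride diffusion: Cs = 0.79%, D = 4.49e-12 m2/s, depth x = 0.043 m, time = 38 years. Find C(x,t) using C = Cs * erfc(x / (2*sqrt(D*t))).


t_seconds = 38 * 365.25 * 24 * 3600 = 1199188800.0 s
arg = 0.043 / (2 * sqrt(4.49e-12 * 1199188800.0))
= 0.293
erfc(0.293) = 0.6786
C = 0.79 * 0.6786 = 0.5361%

0.5361


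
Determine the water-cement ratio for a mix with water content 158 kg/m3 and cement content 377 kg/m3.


w/c = water / cement
w/c = 158 / 377 = 0.419

0.419


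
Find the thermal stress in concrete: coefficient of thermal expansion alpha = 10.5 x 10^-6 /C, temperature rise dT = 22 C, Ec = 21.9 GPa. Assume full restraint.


sigma = alpha * dT * Ec
= 10.5e-6 * 22 * 21.9 * 1000
= 5.059 MPa

5.059


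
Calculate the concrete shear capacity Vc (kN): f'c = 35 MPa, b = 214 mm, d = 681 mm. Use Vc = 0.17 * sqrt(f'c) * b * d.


Vc = 0.17 * sqrt(35) * 214 * 681 / 1000
= 146.57 kN

146.57


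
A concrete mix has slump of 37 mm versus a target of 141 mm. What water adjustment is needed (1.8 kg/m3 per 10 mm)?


Difference = 141 - 37 = 104 mm
Water adjustment = 104 * 1.8 / 10 = 18.7 kg/m3

18.7


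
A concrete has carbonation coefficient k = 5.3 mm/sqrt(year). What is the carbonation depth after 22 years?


depth = k * sqrt(t)
= 5.3 * sqrt(22)
= 24.86 mm

24.86


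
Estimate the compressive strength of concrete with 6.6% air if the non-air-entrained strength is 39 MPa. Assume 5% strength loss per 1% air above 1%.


Strength loss = (6.6 - 1) * 5 = 28.0%
f'c = 39 * (1 - 28.0/100)
= 28.08 MPa

28.08


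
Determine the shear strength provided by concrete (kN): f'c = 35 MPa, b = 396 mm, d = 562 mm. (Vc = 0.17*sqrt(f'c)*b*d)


Vc = 0.17 * sqrt(35) * 396 * 562 / 1000
= 223.83 kN

223.83


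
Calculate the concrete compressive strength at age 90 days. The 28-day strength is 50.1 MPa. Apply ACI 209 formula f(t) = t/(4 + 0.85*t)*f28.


f(90) = 90 / (4 + 0.85 * 90) * 50.1
= 90 / 80.5 * 50.1
= 56.01 MPa

56.01


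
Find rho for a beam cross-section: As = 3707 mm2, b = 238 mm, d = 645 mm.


rho = As / (b * d)
= 3707 / (238 * 645)
= 0.0241

0.0241


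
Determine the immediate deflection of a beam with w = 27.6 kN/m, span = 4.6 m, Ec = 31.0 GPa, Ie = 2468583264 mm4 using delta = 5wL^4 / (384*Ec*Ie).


Convert: L = 4.6 m = 4600 mm, Ec = 31.0 GPa = 31000 MPa
delta = 5 * 27.6 * 4600^4 / (384 * 31000 * 2468583264)
= 2.1 mm

2.1


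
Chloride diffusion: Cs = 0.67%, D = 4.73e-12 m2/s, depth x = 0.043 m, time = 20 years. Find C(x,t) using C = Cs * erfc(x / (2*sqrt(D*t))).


t_seconds = 20 * 365.25 * 24 * 3600 = 631152000.0 s
arg = 0.043 / (2 * sqrt(4.73e-12 * 631152000.0))
= 0.3935
erfc(0.3935) = 0.5779
C = 0.67 * 0.5779 = 0.3872%

0.3872


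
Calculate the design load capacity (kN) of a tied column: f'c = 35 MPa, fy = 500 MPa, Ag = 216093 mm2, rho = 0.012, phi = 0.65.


Ast = rho * Ag = 0.012 * 216093 = 2593.116 mm2
phi*Pn = 0.65 * 0.80 * (0.85 * 35 * (216093 - 2593.116) + 500 * 2593.116) / 1000
= 3977.05 kN

3977.05


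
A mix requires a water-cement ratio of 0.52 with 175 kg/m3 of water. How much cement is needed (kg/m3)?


Cement = water / (w/c)
= 175 / 0.52
= 336.5 kg/m3

336.5


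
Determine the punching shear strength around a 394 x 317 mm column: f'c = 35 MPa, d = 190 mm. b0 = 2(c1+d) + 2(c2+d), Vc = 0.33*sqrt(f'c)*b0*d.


b0 = 2*(394 + 190) + 2*(317 + 190) = 2182 mm
Vc = 0.33 * sqrt(35) * 2182 * 190 / 1000
= 809.39 kN

809.39


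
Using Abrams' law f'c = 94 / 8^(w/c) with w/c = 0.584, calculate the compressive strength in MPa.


f'c = 94 / 8^0.584
= 94 / 3.368
= 27.91 MPa

27.91


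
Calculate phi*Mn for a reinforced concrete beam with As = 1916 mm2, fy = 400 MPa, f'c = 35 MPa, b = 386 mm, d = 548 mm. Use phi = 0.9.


a = As * fy / (0.85 * f'c * b)
= 1916 * 400 / (0.85 * 35 * 386)
= 66.7392 mm
Mn = As * fy * (d - a/2) / 10^6
= 394.4127 kN-m
phi*Mn = 0.9 * 394.4127 = 354.97 kN-m

354.97


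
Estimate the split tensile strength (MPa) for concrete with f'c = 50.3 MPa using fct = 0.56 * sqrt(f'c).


fct = 0.56 * sqrt(50.3)
= 0.56 * 7.092
= 3.972 MPa

3.972


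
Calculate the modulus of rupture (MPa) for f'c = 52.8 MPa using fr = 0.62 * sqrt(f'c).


fr = 0.62 * sqrt(52.8)
= 4.505 MPa

4.505


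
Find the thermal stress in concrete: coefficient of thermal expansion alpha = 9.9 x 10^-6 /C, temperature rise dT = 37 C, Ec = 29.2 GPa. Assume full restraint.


sigma = alpha * dT * Ec
= 9.9e-6 * 37 * 29.2 * 1000
= 10.696 MPa

10.696


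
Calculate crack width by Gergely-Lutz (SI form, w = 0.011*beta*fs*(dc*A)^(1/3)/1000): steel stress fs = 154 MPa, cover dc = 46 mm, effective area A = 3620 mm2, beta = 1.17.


w = 0.011 * beta * fs * (dc * A)^(1/3) / 1000
= 0.011 * 1.17 * 154 * (46 * 3620)^(1/3) / 1000
= 0.109 mm

0.109


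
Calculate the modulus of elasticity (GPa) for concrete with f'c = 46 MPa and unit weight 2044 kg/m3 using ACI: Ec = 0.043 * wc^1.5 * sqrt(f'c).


Ec = 0.043 * 2044^1.5 * sqrt(46) / 1000
= 26.95 GPa

26.95


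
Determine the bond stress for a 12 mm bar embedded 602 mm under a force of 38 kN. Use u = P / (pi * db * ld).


u = P / (pi * db * ld)
= 38 * 1000 / (pi * 12 * 602)
= 1.674 MPa

1.674


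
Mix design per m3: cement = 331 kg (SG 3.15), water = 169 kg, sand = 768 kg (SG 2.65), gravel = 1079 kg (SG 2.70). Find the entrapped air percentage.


Vol cement = 331 / (3.15 * 1000) = 0.105079 m3
Vol water = 169 / 1000 = 0.169 m3
Vol sand = 768 / (2.65 * 1000) = 0.289811 m3
Vol gravel = 1079 / (2.70 * 1000) = 0.39963 m3
Total solid + water volume = 0.96352 m3
Air = (1 - 0.96352) * 100 = 3.65%

3.65


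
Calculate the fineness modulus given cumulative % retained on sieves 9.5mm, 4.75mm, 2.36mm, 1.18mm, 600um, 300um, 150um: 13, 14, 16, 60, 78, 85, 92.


FM = sum(cumulative % retained) / 100
= 358 / 100
= 3.58

3.58


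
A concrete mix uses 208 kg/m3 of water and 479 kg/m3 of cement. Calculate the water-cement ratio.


w/c = water / cement
w/c = 208 / 479 = 0.434

0.434


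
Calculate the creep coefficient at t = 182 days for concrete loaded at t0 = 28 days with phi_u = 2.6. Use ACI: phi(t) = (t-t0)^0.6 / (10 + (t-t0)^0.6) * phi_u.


dt = 182 - 28 = 154
phi = 154^0.6 / (10 + 154^0.6) * 2.6
= 1.749

1.749


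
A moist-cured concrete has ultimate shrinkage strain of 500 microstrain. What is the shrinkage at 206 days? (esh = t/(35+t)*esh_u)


esh(206) = 206 / (35 + 206) * 500
= 206 / 241 * 500
= 427.4 microstrain

427.4


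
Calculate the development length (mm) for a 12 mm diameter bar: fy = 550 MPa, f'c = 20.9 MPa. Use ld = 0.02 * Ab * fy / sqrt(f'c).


Ab = pi * 12^2 / 4 = 113.097 mm2
ld = 0.02 * 113.097 * 550 / sqrt(20.9)
= 272.1 mm

272.1


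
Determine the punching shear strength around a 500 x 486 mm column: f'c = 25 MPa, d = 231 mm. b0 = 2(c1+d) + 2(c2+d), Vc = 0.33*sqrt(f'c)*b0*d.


b0 = 2*(500 + 231) + 2*(486 + 231) = 2896 mm
Vc = 0.33 * sqrt(25) * 2896 * 231 / 1000
= 1103.81 kN

1103.81


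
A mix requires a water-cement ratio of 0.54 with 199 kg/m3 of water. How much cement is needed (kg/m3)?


Cement = water / (w/c)
= 199 / 0.54
= 368.5 kg/m3

368.5


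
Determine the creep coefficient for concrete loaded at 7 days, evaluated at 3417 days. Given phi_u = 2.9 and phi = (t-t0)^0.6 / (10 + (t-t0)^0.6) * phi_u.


dt = 3417 - 7 = 3410
phi = 3410^0.6 / (10 + 3410^0.6) * 2.9
= 2.695

2.695


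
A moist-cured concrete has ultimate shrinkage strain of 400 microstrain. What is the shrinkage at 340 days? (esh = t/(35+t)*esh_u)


esh(340) = 340 / (35 + 340) * 400
= 340 / 375 * 400
= 362.7 microstrain

362.7


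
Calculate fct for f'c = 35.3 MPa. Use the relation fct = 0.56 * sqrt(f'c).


fct = 0.56 * sqrt(35.3)
= 0.56 * 5.941
= 3.327 MPa

3.327


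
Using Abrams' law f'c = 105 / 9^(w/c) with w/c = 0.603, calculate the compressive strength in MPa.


f'c = 105 / 9^0.603
= 105 / 3.762
= 27.91 MPa

27.91


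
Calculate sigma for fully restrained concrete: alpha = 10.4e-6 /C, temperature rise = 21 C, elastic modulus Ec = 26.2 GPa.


sigma = alpha * dT * Ec
= 10.4e-6 * 21 * 26.2 * 1000
= 5.722 MPa

5.722


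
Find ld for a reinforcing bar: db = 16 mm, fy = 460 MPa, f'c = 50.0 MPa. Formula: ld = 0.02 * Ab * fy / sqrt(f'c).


Ab = pi * 16^2 / 4 = 201.062 mm2
ld = 0.02 * 201.062 * 460 / sqrt(50.0)
= 261.6 mm

261.6


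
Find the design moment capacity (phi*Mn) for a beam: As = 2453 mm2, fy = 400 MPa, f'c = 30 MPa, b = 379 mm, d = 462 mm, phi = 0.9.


a = As * fy / (0.85 * f'c * b)
= 2453 * 400 / (0.85 * 30 * 379)
= 101.5262 mm
Mn = As * fy * (d - a/2) / 10^6
= 403.5056 kN-m
phi*Mn = 0.9 * 403.5056 = 363.16 kN-m

363.16


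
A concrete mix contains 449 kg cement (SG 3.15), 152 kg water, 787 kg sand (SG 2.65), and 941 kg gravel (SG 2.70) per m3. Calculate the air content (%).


Vol cement = 449 / (3.15 * 1000) = 0.14254 m3
Vol water = 152 / 1000 = 0.152 m3
Vol sand = 787 / (2.65 * 1000) = 0.296981 m3
Vol gravel = 941 / (2.70 * 1000) = 0.348519 m3
Total solid + water volume = 0.940039 m3
Air = (1 - 0.940039) * 100 = 6.0%

6.0


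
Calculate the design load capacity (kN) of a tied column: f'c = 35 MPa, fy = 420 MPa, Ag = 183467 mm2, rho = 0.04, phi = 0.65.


Ast = rho * Ag = 0.04 * 183467 = 7338.68 mm2
phi*Pn = 0.65 * 0.80 * (0.85 * 35 * (183467 - 7338.68) + 420 * 7338.68) / 1000
= 4327.47 kN

4327.47


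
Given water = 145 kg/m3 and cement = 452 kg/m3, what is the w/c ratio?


w/c = water / cement
w/c = 145 / 452 = 0.321

0.321


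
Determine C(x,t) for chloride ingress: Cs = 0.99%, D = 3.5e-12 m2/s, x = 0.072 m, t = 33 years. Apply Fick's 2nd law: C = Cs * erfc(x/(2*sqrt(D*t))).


t_seconds = 33 * 365.25 * 24 * 3600 = 1041400800.0 s
arg = 0.072 / (2 * sqrt(3.5e-12 * 1041400800.0))
= 0.5963
erfc(0.5963) = 0.3991
C = 0.99 * 0.3991 = 0.3951%

0.3951


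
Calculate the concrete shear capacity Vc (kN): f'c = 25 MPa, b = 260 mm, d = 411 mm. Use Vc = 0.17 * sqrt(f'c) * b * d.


Vc = 0.17 * sqrt(25) * 260 * 411 / 1000
= 90.83 kN

90.83


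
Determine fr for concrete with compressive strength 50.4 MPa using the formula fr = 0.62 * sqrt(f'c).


fr = 0.62 * sqrt(50.4)
= 4.402 MPa

4.402


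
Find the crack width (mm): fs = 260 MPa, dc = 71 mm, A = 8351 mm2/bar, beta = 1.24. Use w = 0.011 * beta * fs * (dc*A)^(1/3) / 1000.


w = 0.011 * beta * fs * (dc * A)^(1/3) / 1000
= 0.011 * 1.24 * 260 * (71 * 8351)^(1/3) / 1000
= 0.298 mm

0.298


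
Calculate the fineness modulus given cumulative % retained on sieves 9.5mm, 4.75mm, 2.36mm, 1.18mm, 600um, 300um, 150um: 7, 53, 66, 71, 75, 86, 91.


FM = sum(cumulative % retained) / 100
= 449 / 100
= 4.49

4.49


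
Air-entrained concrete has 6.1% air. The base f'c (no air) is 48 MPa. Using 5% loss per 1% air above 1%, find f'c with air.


Strength loss = (6.1 - 1) * 5 = 25.5%
f'c = 48 * (1 - 25.5/100)
= 35.76 MPa

35.76


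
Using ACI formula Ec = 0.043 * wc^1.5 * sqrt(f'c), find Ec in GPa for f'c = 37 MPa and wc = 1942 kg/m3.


Ec = 0.043 * 1942^1.5 * sqrt(37) / 1000
= 22.38 GPa

22.38


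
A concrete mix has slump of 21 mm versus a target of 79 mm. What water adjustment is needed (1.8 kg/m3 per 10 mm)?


Difference = 79 - 21 = 58 mm
Water adjustment = 58 * 1.8 / 10 = 10.4 kg/m3

10.4


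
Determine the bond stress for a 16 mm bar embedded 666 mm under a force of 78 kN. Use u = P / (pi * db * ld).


u = P / (pi * db * ld)
= 78 * 1000 / (pi * 16 * 666)
= 2.33 MPa

2.33


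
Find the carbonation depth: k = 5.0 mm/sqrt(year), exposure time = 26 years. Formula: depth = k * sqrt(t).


depth = k * sqrt(t)
= 5.0 * sqrt(26)
= 25.5 mm

25.5


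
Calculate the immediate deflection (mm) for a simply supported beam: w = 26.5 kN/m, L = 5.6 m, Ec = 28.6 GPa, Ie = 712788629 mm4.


Convert: L = 5.6 m = 5600 mm, Ec = 28.6 GPa = 28600 MPa
delta = 5 * 26.5 * 5600^4 / (384 * 28600 * 712788629)
= 16.65 mm

16.65


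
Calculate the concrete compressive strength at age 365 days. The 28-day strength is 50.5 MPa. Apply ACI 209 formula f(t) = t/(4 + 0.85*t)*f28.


f(365) = 365 / (4 + 0.85 * 365) * 50.5
= 365 / 314.25 * 50.5
= 58.66 MPa

58.66


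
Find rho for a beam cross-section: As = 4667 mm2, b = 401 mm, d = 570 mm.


rho = As / (b * d)
= 4667 / (401 * 570)
= 0.0204

0.0204


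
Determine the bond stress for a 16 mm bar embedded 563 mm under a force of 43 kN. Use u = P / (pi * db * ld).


u = P / (pi * db * ld)
= 43 * 1000 / (pi * 16 * 563)
= 1.519 MPa

1.519


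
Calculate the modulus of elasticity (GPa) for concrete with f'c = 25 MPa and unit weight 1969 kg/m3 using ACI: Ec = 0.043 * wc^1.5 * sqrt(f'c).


Ec = 0.043 * 1969^1.5 * sqrt(25) / 1000
= 18.78 GPa

18.78


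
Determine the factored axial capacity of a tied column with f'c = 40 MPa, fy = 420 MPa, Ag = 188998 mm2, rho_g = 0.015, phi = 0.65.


Ast = rho * Ag = 0.015 * 188998 = 2834.97 mm2
phi*Pn = 0.65 * 0.80 * (0.85 * 40 * (188998 - 2834.97) + 420 * 2834.97) / 1000
= 3910.52 kN

3910.52


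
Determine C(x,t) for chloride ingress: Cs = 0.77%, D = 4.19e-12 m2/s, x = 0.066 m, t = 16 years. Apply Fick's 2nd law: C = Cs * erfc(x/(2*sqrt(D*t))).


t_seconds = 16 * 365.25 * 24 * 3600 = 504921600.0 s
arg = 0.066 / (2 * sqrt(4.19e-12 * 504921600.0))
= 0.7175
erfc(0.7175) = 0.3103
C = 0.77 * 0.3103 = 0.2389%

0.2389


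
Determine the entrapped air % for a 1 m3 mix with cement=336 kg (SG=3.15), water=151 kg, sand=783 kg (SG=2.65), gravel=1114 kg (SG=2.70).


Vol cement = 336 / (3.15 * 1000) = 0.106667 m3
Vol water = 151 / 1000 = 0.151 m3
Vol sand = 783 / (2.65 * 1000) = 0.295472 m3
Vol gravel = 1114 / (2.70 * 1000) = 0.412593 m3
Total solid + water volume = 0.965731 m3
Air = (1 - 0.965731) * 100 = 3.43%

3.43


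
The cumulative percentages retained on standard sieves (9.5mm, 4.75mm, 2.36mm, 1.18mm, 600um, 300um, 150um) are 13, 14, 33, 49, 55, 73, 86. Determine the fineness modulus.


FM = sum(cumulative % retained) / 100
= 323 / 100
= 3.23

3.23


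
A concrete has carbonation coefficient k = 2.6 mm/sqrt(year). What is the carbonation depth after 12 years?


depth = k * sqrt(t)
= 2.6 * sqrt(12)
= 9.01 mm

9.01


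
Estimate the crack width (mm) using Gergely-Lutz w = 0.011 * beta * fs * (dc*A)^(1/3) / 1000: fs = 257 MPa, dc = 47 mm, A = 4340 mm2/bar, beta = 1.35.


w = 0.011 * beta * fs * (dc * A)^(1/3) / 1000
= 0.011 * 1.35 * 257 * (47 * 4340)^(1/3) / 1000
= 0.225 mm

0.225


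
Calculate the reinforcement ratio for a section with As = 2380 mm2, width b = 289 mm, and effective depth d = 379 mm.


rho = As / (b * d)
= 2380 / (289 * 379)
= 0.0217

0.0217


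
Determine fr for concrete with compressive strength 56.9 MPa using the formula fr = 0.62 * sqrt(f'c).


fr = 0.62 * sqrt(56.9)
= 4.677 MPa

4.677


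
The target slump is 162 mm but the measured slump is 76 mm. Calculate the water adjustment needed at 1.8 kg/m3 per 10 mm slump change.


Difference = 162 - 76 = 86 mm
Water adjustment = 86 * 1.8 / 10 = 15.5 kg/m3

15.5


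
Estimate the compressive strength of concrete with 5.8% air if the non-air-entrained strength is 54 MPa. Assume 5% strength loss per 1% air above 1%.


Strength loss = (5.8 - 1) * 5 = 24.0%
f'c = 54 * (1 - 24.0/100)
= 41.04 MPa

41.04


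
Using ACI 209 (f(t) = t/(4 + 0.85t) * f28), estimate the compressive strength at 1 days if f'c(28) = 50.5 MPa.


f(1) = 1 / (4 + 0.85 * 1) * 50.5
= 1 / 4.85 * 50.5
= 10.41 MPa

10.41


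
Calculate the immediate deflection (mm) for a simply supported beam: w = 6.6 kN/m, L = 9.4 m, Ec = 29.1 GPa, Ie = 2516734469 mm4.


Convert: L = 9.4 m = 9400 mm, Ec = 29.1 GPa = 29100 MPa
delta = 5 * 6.6 * 9400^4 / (384 * 29100 * 2516734469)
= 9.16 mm

9.16


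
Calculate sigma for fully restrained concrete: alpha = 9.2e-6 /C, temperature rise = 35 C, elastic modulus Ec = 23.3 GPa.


sigma = alpha * dT * Ec
= 9.2e-6 * 35 * 23.3 * 1000
= 7.503 MPa

7.503


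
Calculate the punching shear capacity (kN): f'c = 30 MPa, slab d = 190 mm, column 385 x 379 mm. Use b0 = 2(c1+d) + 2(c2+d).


b0 = 2*(385 + 190) + 2*(379 + 190) = 2288 mm
Vc = 0.33 * sqrt(30) * 2288 * 190 / 1000
= 785.75 kN

785.75


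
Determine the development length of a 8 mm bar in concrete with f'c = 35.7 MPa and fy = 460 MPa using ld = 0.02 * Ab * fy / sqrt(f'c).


Ab = pi * 8^2 / 4 = 50.265 mm2
ld = 0.02 * 50.265 * 460 / sqrt(35.7)
= 77.4 mm

77.4


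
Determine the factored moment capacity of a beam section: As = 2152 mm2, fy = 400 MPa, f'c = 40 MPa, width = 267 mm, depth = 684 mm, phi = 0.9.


a = As * fy / (0.85 * f'c * b)
= 2152 * 400 / (0.85 * 40 * 267)
= 94.8226 mm
Mn = As * fy * (d - a/2) / 10^6
= 547.9755 kN-m
phi*Mn = 0.9 * 547.9755 = 493.18 kN-m

493.18


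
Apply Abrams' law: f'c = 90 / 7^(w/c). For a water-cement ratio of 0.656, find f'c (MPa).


f'c = 90 / 7^0.656
= 90 / 3.584
= 25.11 MPa

25.11


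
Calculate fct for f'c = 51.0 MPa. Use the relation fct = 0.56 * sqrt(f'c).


fct = 0.56 * sqrt(51.0)
= 0.56 * 7.141
= 3.999 MPa

3.999


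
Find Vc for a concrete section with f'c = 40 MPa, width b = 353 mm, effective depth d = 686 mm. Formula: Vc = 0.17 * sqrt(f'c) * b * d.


Vc = 0.17 * sqrt(40) * 353 * 686 / 1000
= 260.36 kN

260.36


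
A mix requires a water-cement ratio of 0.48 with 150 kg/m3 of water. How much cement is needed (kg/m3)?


Cement = water / (w/c)
= 150 / 0.48
= 312.5 kg/m3

312.5


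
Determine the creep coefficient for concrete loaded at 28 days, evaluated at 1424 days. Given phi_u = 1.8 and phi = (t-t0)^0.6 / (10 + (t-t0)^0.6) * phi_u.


dt = 1424 - 28 = 1396
phi = 1396^0.6 / (10 + 1396^0.6) * 1.8
= 1.593

1.593


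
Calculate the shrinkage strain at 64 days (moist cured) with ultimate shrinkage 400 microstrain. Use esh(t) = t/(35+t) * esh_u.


esh(64) = 64 / (35 + 64) * 400
= 64 / 99 * 400
= 258.6 microstrain

258.6


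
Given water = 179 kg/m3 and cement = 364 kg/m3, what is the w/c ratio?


w/c = water / cement
w/c = 179 / 364 = 0.492

0.492


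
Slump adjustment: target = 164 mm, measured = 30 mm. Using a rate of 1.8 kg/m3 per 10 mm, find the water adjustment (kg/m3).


Difference = 164 - 30 = 134 mm
Water adjustment = 134 * 1.8 / 10 = 24.1 kg/m3

24.1


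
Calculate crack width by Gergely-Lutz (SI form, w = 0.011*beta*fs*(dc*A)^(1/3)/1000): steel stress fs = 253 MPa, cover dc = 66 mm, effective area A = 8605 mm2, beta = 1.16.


w = 0.011 * beta * fs * (dc * A)^(1/3) / 1000
= 0.011 * 1.16 * 253 * (66 * 8605)^(1/3) / 1000
= 0.267 mm

0.267


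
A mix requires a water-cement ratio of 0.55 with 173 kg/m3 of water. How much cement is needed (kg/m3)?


Cement = water / (w/c)
= 173 / 0.55
= 314.5 kg/m3

314.5


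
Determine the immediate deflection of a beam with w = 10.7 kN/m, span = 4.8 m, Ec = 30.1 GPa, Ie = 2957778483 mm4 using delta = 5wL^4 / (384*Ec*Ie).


Convert: L = 4.8 m = 4800 mm, Ec = 30.1 GPa = 30100 MPa
delta = 5 * 10.7 * 4800^4 / (384 * 30100 * 2957778483)
= 0.83 mm

0.83


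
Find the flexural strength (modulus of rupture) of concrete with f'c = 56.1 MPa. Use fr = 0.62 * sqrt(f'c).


fr = 0.62 * sqrt(56.1)
= 4.644 MPa

4.644


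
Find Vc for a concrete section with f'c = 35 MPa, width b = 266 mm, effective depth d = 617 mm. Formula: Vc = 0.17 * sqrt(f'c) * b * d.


Vc = 0.17 * sqrt(35) * 266 * 617 / 1000
= 165.06 kN

165.06


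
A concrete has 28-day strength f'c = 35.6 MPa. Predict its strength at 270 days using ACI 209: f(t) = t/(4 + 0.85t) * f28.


f(270) = 270 / (4 + 0.85 * 270) * 35.6
= 270 / 233.5 * 35.6
= 41.16 MPa

41.16


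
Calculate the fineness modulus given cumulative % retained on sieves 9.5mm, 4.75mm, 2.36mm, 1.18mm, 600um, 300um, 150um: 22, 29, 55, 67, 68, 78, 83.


FM = sum(cumulative % retained) / 100
= 402 / 100
= 4.02

4.02


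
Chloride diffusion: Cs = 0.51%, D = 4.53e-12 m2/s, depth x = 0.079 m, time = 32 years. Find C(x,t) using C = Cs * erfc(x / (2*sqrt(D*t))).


t_seconds = 32 * 365.25 * 24 * 3600 = 1009843200.0 s
arg = 0.079 / (2 * sqrt(4.53e-12 * 1009843200.0))
= 0.584
erfc(0.584) = 0.4089
C = 0.51 * 0.4089 = 0.2085%

0.2085


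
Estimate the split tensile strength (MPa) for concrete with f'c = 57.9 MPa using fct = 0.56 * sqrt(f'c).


fct = 0.56 * sqrt(57.9)
= 0.56 * 7.609
= 4.261 MPa

4.261


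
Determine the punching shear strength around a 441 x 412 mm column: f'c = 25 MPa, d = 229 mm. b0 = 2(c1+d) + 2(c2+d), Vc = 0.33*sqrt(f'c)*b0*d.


b0 = 2*(441 + 229) + 2*(412 + 229) = 2622 mm
Vc = 0.33 * sqrt(25) * 2622 * 229 / 1000
= 990.72 kN

990.72


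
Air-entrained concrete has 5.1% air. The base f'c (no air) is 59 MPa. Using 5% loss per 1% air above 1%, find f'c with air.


Strength loss = (5.1 - 1) * 5 = 20.5%
f'c = 59 * (1 - 20.5/100)
= 46.91 MPa

46.91


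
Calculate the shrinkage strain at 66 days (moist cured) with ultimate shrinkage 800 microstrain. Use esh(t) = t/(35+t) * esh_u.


esh(66) = 66 / (35 + 66) * 800
= 66 / 101 * 800
= 522.8 microstrain

522.8


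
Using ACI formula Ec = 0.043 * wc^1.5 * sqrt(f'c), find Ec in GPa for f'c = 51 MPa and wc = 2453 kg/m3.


Ec = 0.043 * 2453^1.5 * sqrt(51) / 1000
= 37.31 GPa

37.31


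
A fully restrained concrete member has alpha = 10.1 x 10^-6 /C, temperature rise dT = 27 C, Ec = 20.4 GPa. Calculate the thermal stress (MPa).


sigma = alpha * dT * Ec
= 10.1e-6 * 27 * 20.4 * 1000
= 5.563 MPa

5.563


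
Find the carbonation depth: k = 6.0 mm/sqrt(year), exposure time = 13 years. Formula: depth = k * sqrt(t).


depth = k * sqrt(t)
= 6.0 * sqrt(13)
= 21.63 mm

21.63


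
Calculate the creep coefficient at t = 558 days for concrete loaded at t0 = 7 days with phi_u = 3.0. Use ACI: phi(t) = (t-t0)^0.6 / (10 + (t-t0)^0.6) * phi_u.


dt = 558 - 7 = 551
phi = 551^0.6 / (10 + 551^0.6) * 3.0
= 2.446

2.446


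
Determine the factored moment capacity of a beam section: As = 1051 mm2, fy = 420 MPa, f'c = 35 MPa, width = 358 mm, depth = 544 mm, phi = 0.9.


a = As * fy / (0.85 * f'c * b)
= 1051 * 420 / (0.85 * 35 * 358)
= 41.4459 mm
Mn = As * fy * (d - a/2) / 10^6
= 230.9849 kN-m
phi*Mn = 0.9 * 230.9849 = 207.89 kN-m

207.89


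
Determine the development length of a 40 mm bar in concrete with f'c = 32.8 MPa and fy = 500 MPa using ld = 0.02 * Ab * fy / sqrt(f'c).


Ab = pi * 40^2 / 4 = 1256.637 mm2
ld = 0.02 * 1256.637 * 500 / sqrt(32.8)
= 2194.2 mm

2194.2
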